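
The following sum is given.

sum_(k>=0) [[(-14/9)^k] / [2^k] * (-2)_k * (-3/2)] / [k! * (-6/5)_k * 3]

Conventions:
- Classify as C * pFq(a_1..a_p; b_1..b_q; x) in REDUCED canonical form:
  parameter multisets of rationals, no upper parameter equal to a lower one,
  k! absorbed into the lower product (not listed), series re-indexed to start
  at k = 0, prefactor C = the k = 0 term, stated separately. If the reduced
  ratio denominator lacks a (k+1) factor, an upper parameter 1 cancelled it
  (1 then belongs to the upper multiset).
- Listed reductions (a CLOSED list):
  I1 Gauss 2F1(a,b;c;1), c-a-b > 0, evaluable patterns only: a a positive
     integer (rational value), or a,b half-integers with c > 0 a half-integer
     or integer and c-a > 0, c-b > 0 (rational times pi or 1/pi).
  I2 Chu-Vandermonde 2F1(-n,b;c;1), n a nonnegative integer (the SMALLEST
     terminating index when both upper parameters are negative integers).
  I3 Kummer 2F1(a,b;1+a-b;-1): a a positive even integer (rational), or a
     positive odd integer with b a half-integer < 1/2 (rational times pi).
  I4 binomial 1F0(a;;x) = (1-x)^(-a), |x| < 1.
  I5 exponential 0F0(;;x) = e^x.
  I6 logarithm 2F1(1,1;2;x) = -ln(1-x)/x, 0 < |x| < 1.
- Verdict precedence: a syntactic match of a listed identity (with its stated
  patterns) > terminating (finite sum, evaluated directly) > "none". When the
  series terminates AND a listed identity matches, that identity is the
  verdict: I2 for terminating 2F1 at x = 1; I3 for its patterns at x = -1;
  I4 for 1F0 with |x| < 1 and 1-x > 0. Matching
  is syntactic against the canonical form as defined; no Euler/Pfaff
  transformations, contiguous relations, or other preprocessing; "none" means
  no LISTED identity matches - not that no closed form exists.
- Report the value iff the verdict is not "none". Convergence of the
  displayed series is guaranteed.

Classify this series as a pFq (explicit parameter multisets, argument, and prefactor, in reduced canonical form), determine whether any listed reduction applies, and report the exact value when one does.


Prefactor -1/2, argument -7/9: 1F1 with upper {-2} over lower {-6/5}. Verdict: terminating - upper -2 stops the sum at k = 2; the 3 terms are added exactly. Exact value: -1081/972.

Key step: with t_0 = -1/2, the constant factors (C = -1/2, x = -7/9) combine into one prefactor.
Adjacent-term ratio: r(k) = (-7/9) * (k-2) / [(k-6/5) (k+1)] - poly over poly, x = (-7/9) from leading terms; C = -1/2 at k = 0.


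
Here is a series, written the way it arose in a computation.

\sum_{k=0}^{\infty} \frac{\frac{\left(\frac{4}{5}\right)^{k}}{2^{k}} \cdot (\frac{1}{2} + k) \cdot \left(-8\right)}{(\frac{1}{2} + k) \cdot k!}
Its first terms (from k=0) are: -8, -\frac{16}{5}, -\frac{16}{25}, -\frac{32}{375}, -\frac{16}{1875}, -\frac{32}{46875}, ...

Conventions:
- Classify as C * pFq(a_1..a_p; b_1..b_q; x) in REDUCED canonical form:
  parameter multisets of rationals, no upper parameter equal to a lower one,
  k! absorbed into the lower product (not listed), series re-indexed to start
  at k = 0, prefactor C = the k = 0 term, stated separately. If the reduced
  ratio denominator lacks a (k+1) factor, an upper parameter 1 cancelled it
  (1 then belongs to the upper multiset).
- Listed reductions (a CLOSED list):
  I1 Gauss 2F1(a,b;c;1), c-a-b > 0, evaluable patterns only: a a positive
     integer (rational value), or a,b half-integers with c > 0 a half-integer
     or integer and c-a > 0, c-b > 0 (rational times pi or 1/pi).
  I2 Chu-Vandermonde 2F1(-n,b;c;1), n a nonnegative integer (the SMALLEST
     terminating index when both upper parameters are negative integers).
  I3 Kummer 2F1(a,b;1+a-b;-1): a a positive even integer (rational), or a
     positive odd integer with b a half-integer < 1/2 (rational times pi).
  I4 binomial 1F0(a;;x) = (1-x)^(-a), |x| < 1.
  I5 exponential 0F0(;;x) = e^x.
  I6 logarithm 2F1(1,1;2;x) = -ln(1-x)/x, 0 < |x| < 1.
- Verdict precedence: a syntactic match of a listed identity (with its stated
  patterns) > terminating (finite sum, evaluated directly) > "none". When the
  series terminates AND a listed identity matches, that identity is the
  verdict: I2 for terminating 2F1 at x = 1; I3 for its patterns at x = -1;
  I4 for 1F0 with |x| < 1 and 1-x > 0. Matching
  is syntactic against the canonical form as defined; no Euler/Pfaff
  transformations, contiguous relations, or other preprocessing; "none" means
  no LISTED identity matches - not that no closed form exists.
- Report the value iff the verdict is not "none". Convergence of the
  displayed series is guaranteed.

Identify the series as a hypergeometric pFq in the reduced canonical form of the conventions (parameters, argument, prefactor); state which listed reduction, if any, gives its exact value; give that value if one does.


Classification (C = -8): 0F0 with upper {-}, lower {-}, argument x = \frac{2}{5}. Verdict: this is the exponential series (I5) (the 0F0 exponential series at x = \frac{2}{5}). Its exact value is \left(-8\right) \cdot e^{\frac{2}{5}}.

Key observation: x = \frac{2}{5} and the two k-th powers (C = -8) combine into one argument.
Consecutive-term ratio: r(k) = \frac{2}{5} * 1 / [(k+1)] ; factor over Q: parameters, x = \frac{2}{5}, and C = -8.


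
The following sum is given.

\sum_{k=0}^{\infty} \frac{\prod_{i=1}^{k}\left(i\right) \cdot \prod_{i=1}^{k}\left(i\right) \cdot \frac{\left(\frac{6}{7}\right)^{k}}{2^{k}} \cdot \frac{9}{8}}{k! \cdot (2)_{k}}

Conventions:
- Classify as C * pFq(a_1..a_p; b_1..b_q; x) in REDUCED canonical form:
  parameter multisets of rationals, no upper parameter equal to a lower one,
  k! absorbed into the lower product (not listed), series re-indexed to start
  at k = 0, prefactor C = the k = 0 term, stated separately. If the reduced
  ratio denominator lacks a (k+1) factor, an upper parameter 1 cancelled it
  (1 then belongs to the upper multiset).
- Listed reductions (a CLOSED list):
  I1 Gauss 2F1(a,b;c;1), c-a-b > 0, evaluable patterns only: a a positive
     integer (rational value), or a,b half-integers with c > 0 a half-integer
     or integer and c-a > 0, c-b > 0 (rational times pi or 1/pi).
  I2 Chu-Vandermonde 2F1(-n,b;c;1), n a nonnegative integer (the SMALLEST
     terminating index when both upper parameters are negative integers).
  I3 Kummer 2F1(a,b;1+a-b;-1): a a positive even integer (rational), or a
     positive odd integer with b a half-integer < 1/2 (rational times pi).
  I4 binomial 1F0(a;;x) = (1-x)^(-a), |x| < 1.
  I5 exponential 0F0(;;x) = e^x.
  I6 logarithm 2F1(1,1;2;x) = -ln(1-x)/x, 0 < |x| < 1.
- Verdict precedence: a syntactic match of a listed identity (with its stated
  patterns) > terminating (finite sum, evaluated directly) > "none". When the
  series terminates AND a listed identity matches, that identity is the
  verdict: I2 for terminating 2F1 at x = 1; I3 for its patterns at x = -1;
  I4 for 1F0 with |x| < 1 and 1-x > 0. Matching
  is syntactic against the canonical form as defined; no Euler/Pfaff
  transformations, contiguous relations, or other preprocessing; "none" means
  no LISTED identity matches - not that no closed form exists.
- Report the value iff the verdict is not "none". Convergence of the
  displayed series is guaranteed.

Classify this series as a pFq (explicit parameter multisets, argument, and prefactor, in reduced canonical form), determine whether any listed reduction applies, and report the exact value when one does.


Prefactor \frac{9}{8}, argument \frac{3}{7}: 2F1 with upper {1, 1} over lower {2}. Verdict: this is logarithm (I6) (the logarithm: parameters (1,1;2), x = \frac{3}{7}). Hence: \left(-\frac{21}{8}\right) \cdot \ln\left(\frac{4}{7}\right).

Key observation: t_0 being \frac{9}{8}, the running product (C = 9/8, x = 3/7) telescopes to a rising factorial.
Ratio: r(k) = \frac{3}{7} * (k+1) (k+1) / [(k+2) (k+1)] - rational in k. x = \frac{3}{7}; t_0 = \frac{9}{8}; negate the roots.


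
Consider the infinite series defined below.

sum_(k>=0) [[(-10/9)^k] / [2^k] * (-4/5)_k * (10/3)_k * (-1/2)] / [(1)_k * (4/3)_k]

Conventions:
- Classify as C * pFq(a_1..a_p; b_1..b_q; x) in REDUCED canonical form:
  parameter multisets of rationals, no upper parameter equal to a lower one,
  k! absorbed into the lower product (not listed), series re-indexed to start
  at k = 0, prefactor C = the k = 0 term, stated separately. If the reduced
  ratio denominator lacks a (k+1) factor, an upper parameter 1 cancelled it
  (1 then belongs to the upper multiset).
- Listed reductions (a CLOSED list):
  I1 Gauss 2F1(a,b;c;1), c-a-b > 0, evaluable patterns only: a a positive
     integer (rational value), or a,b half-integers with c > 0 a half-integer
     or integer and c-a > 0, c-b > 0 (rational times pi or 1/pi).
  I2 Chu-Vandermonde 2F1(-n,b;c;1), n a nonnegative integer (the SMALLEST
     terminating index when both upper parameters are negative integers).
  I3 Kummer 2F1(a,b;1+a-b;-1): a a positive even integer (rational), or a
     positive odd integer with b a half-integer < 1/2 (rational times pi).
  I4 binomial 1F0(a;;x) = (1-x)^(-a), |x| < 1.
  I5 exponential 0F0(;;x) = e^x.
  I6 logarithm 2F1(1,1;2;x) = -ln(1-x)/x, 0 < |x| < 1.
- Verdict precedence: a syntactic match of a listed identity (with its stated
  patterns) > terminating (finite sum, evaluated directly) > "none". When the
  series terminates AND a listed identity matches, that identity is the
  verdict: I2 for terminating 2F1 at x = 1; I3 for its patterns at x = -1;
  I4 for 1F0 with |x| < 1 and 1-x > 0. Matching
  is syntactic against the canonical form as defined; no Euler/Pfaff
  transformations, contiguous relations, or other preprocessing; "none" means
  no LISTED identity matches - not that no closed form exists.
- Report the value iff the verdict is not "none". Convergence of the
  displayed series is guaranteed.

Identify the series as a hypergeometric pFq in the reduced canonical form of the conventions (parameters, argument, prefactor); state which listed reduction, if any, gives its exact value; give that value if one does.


This is -1/2 * 2F1(-4/5, 10/3; 4/3; -5/9) in reduced canonical form. Verdict: none. A 2F1 with upper {-4/5, 10/3} fits none of I1-I6 at x = -5/9; the sum runs forever.

First insight: x = (-5/9) and the two k-th powers (C = -1/2, x = -5/9) combine into one argument.
Step ratio: r(k) = (-5/9) * (k-4/5) (k+10/3) / [(k+4/3) (k+1)] - rational in k, leading ratio (-5/9); with t_0 = -1/2, classification follows.


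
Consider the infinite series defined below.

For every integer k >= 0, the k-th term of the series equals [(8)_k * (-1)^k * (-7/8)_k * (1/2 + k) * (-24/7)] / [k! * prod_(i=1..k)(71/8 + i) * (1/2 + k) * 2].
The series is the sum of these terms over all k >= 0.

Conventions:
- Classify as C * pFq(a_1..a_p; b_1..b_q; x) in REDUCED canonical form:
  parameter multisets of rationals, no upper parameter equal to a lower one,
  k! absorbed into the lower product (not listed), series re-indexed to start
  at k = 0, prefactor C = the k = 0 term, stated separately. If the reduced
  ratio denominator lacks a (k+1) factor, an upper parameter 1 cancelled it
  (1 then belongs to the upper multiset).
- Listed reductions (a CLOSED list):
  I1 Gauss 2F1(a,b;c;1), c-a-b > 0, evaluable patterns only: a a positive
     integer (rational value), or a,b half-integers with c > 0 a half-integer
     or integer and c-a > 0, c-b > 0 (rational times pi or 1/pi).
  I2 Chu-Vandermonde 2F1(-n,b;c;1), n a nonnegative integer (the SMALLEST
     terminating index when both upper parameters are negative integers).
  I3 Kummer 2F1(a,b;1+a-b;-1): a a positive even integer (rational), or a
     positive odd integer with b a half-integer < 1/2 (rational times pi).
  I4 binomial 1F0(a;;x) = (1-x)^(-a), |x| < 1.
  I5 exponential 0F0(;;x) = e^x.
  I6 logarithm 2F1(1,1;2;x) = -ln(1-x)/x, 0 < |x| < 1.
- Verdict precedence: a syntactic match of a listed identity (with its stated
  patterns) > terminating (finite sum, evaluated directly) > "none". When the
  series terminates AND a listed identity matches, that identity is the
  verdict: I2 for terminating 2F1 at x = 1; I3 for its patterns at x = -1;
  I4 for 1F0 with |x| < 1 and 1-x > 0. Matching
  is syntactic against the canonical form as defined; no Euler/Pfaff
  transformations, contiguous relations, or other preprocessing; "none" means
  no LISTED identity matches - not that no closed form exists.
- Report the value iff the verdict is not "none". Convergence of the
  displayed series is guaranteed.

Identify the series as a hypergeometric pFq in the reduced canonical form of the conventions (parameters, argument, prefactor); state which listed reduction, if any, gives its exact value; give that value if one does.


With C = -12/7: the canonical form is 2F1(-7/8, 8; 79/8; -1). Verdict: Kummer (I3) applies (x = -1; c = 79/8 equals 1+a-b for upper {-7/8, 8}: listed pattern). Sum: -330363/114688.

First insight: t_0 = -12/7 here, and k + 1/2 divides numerator and denominator alike; C = -12/7, x = -1 after cancelling.
Consecutive-term ratio: r(k) = (-1) * (k-7/8) (k+8) / [(k+79/8) (k+1)] - poly over poly, x = (-1) from leading terms; C = -12/7 at k = 0.


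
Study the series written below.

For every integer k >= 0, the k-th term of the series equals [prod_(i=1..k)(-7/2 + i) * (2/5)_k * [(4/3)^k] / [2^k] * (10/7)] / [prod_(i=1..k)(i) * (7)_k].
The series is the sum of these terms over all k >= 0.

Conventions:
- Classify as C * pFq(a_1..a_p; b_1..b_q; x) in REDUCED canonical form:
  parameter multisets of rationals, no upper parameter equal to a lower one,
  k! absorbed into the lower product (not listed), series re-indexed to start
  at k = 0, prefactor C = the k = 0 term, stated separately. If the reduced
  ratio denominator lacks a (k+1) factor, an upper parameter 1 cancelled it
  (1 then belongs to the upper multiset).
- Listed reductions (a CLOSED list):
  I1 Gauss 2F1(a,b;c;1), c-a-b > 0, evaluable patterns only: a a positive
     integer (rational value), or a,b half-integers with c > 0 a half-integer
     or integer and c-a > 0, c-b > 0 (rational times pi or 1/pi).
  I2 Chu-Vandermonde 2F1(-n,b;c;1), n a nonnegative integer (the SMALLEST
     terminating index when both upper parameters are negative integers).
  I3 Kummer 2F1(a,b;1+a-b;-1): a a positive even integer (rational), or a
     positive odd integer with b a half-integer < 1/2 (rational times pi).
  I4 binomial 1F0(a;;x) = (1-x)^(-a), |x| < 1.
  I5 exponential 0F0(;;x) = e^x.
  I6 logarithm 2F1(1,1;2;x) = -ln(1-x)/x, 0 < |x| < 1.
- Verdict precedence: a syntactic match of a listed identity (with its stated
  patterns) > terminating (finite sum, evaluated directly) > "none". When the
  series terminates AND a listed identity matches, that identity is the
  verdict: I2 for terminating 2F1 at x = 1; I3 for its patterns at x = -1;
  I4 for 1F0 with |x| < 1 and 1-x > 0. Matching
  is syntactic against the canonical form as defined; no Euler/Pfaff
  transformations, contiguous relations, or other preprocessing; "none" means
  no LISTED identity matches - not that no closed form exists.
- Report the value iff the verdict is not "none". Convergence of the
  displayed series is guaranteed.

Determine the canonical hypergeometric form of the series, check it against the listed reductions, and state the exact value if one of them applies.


Canonical form: C = 10/7 times 2F1 with upper {-5/2, 2/5}, lower {7}, x = 2/3. Verdict: none (x = 2/3): each listed identity misses the multisets {-5/2, 2/5} ; {7}.

First insight: t_0 being 10/7, the running product (C = 10/7) telescopes to a rising factorial.
Consecutive-term ratio: r(k) = (2/3) * (k-5/2) (k+2/5) / [(k+7) (k+1)] - rational; roots negated = parameters, x = (2/3), C = 10/7.


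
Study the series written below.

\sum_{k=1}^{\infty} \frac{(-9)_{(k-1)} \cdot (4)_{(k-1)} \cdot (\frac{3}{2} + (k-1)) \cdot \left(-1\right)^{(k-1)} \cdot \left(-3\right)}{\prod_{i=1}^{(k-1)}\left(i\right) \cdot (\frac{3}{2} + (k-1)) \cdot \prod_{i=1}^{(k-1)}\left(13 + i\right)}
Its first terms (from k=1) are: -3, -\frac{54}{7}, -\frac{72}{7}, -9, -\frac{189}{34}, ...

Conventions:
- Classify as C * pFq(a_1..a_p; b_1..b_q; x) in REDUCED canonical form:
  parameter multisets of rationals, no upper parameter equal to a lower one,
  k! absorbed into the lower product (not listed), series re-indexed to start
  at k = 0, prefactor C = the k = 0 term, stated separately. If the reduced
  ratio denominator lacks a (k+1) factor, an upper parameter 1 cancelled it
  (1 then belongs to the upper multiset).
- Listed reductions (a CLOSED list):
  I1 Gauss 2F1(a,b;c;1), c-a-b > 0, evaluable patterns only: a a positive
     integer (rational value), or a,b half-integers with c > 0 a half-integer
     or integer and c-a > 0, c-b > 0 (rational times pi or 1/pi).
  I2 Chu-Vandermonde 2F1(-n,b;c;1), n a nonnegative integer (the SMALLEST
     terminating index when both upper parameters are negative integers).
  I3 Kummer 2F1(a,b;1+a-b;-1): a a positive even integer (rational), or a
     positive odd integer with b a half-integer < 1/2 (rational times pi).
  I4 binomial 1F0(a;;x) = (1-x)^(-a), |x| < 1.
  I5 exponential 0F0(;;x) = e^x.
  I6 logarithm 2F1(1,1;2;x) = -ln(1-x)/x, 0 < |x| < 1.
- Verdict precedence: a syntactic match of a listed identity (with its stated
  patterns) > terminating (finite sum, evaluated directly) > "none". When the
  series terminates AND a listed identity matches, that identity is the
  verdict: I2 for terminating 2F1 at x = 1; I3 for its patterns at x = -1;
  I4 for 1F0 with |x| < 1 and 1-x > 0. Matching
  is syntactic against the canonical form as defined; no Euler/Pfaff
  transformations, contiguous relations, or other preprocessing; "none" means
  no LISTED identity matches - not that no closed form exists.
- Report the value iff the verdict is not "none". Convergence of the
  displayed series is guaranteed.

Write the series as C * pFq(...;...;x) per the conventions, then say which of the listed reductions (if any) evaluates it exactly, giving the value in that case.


The series (x = -1) is 2F1: upper {-9, 4}, lower {14}, prefactor -3. Verdict: Kummer (I3) matches (x = -1; c = 14 equals 1+a-b for upper {-9, 4}: listed pattern). Value: -39.

The tell: with t_0 = -3, the lower running product (prefactor -3) is a rising factorial.
Consecutive-term ratio: r(k) = -1 * (k-9) (k+4) / [(k+14) (k+1)] - poly over poly, x = -1 from leading terms; C = -3 at k = 0.


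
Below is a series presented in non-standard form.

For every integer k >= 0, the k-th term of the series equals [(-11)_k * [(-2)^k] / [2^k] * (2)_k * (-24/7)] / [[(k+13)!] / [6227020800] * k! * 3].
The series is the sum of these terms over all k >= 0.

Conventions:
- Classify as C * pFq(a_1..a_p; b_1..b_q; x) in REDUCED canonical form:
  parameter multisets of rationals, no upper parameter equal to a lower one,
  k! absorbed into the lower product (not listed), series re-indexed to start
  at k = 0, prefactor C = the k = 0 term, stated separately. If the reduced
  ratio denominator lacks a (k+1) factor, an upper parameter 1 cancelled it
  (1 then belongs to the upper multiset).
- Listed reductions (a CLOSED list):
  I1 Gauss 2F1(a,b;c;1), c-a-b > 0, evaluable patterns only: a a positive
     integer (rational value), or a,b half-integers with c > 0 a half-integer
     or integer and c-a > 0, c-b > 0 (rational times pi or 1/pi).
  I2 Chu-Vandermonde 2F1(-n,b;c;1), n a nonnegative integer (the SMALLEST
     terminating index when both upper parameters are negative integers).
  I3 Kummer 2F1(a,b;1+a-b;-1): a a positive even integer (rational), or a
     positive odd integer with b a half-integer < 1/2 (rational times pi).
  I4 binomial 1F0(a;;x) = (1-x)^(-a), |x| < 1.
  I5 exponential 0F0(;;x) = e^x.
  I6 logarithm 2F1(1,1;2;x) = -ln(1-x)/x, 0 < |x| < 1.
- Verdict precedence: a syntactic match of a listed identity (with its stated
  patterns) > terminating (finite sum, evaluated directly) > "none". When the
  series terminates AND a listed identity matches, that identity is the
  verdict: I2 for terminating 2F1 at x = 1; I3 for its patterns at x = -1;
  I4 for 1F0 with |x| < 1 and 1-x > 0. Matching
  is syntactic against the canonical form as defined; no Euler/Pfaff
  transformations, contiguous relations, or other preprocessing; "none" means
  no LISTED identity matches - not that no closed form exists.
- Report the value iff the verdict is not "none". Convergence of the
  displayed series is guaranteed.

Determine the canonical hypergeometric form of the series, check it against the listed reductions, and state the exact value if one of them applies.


With C = -8/7: the canonical form is 2F1(-11, 2; 14; -1). Verdict at x = -1: Kummer's theorem (I3) matches (x = -1; c = 14 equals 1+a-b for upper {-11, 2}: listed pattern). Its exact value is -52/7.

The tell: with t_0 = -8/7, the constant factors (C = -8/7, x = -1) combine into one prefactor.
Consecutive-term ratio: r(k) = (-1) * (k-11) (k+2) / [(k+14) (k+1)] - rational; roots negated = parameters, x = (-1), C = -8/7.


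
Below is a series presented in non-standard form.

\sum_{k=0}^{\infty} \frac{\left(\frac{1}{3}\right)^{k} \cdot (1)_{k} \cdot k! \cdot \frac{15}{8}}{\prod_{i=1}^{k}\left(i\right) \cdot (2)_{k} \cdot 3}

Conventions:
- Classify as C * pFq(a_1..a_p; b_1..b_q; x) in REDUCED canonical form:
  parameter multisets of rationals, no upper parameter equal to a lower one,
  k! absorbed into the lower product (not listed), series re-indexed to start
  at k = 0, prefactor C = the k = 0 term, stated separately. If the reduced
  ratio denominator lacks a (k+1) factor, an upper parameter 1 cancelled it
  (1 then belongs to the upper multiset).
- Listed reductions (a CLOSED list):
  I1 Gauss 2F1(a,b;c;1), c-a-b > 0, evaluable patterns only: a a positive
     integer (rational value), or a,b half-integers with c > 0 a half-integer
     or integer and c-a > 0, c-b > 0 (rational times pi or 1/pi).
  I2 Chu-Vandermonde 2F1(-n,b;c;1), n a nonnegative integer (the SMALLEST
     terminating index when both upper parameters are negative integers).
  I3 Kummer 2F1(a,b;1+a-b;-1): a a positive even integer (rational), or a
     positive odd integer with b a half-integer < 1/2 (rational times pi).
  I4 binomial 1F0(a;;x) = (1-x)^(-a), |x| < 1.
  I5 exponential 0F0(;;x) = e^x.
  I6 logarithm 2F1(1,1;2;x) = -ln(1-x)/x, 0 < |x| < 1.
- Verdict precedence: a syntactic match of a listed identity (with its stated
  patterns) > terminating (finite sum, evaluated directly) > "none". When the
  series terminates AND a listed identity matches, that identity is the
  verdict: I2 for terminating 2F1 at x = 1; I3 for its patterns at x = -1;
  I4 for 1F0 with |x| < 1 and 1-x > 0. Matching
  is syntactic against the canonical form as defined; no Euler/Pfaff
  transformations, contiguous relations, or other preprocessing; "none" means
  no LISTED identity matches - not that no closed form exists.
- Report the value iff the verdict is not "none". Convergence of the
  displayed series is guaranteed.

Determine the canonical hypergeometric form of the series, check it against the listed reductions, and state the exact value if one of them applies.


The tell: x = \frac{1}{3} and the product of the first k integers (C = 5/8) is k!.
Term ratio: r(k) = \frac{1}{3} * (k+1) (k+1) / [(k+2) (k+1)] - rational in k. x = \frac{1}{3}; t_0 = \frac{5}{8}; negate the roots.

x = \frac{1}{3} here; the reduced form reads 2F1, upper {1, 1}, lower {2}, C = \frac{5}{8}. Verdict (x = \frac{1}{3}): the logarithmic series (I6) applies (the logarithm: parameters (1,1;2), x = \frac{1}{3}). Its exact value is \left(-\frac{15}{8}\right) \cdot \ln\left(\frac{2}{3}\right).


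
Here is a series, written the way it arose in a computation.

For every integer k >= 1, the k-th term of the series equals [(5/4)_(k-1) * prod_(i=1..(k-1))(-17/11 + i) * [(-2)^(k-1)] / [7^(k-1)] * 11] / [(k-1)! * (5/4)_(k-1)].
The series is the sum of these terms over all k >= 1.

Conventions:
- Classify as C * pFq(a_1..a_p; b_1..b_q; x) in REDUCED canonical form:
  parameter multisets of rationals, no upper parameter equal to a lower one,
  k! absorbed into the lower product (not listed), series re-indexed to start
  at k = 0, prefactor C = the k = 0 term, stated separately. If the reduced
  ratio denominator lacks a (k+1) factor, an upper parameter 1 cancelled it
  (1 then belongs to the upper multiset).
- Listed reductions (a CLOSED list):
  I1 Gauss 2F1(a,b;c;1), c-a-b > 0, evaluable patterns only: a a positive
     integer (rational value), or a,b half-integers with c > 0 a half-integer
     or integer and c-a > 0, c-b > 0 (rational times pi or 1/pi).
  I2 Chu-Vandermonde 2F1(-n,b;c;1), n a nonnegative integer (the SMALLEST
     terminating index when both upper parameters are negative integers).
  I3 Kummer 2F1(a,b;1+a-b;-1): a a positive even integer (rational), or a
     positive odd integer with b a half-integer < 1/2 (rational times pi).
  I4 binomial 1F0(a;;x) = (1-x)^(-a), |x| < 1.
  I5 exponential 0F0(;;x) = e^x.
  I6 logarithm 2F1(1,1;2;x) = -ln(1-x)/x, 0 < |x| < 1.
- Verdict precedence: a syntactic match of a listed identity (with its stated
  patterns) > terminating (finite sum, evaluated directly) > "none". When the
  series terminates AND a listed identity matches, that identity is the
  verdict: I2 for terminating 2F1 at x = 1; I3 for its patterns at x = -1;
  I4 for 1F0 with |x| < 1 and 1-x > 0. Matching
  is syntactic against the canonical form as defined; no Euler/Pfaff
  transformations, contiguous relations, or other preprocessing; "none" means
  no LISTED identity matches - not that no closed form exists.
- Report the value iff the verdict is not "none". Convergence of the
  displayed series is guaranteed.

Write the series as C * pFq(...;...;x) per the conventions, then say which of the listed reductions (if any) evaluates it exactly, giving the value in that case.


The tell: x = (-2/7) and the parameter 5/4 appears in both the upper and lower lists and cancels.
Ratio: r(k) = (-2/7) * (k-6/11) / [(k+1)] - rational in k, leading ratio (-2/7); with t_0 = 11, classification follows.

This is 11 * 1F0(-6/11; -; -2/7) in reduced canonical form. Verdict at x = -2/7: the I4 binomial reduction matches (the 1F0 binomial series: exponent 6/11, x = -2/7). Hence: 11 * (9/7)^(6/11).


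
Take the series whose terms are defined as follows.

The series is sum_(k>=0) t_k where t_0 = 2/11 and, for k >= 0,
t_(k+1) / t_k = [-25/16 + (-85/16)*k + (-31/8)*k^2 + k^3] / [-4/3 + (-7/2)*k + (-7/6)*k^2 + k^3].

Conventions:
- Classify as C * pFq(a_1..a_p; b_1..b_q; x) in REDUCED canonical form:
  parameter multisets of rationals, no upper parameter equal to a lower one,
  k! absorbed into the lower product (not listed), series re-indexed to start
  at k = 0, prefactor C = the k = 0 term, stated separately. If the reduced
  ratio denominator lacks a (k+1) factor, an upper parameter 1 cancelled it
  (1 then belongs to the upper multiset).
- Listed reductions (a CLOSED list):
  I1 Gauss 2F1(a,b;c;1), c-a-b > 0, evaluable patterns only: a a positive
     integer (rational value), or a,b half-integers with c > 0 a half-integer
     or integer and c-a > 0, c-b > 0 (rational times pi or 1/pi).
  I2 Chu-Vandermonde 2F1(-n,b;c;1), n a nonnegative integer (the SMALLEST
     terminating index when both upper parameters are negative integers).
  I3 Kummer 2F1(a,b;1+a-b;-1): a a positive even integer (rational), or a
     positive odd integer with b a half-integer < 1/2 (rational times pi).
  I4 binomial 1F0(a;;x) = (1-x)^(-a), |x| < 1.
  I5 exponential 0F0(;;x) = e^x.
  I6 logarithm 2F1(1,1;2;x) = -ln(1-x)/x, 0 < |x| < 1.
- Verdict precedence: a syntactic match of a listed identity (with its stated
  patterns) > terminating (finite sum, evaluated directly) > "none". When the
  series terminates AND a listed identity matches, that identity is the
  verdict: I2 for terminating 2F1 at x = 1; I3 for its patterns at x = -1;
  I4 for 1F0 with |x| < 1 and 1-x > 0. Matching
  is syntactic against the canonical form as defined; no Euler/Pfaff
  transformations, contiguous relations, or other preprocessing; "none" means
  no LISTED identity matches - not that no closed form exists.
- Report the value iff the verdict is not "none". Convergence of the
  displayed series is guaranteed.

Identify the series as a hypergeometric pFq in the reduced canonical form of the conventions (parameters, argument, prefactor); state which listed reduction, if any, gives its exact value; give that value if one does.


Classification (C = 2/11): 2F1 with upper {-5, 5/8}, lower {-8/3}, argument x = 1. Verdict: the Chu-Vandermonde identity I2 applies (terminating 2F1 at x = 1 with n = 5, b = 5/8, c = -8/3). Hence: -291431/1048576.

First insight: x = 1 and cancel k + 1/2 from the displayed ratio first; then prefactor 2/11.
Consecutive-term ratio: r(k) = 1 * (k-5) (k+5/8) / [(k-8/3) (k+1)] ; factor over Q: parameters, x = 1, and C = 2/11.


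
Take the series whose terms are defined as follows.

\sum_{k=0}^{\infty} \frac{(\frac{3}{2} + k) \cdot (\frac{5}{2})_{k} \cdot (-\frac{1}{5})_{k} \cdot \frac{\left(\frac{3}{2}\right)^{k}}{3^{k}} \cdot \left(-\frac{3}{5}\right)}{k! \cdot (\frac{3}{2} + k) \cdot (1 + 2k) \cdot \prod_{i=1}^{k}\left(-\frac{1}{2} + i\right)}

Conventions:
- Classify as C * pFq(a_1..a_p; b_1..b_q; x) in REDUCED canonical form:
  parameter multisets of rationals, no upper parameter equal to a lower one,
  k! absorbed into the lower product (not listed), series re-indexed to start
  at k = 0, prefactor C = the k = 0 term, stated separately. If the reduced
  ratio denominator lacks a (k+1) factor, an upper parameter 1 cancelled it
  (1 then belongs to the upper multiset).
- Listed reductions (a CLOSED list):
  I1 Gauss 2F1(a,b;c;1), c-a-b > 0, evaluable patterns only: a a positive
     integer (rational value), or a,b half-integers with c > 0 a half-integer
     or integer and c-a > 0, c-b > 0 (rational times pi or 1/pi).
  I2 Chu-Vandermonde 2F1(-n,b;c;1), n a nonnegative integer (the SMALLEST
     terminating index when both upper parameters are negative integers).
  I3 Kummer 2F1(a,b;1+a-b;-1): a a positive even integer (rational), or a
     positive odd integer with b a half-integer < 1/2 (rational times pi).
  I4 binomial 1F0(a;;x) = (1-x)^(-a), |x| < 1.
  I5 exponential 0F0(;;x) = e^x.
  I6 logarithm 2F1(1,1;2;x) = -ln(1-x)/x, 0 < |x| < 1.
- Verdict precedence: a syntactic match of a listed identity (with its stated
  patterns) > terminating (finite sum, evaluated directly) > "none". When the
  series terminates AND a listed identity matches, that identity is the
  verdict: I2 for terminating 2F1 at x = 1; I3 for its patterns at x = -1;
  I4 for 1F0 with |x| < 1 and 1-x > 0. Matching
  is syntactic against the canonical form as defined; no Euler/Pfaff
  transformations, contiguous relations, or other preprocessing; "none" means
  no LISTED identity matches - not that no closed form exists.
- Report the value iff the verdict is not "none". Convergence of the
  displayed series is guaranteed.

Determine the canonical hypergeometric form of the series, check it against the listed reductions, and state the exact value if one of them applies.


With C = -\frac{3}{5}: the canonical form is 2F1(-\frac{1}{5}, \frac{5}{2}; \frac{3}{2}; \frac{1}{2}). Verdict: none. Every listed pattern misses the 2F1 form at \frac{1}{2}, upper {-\frac{1}{5}, \frac{5}{2}}.

Structural cue: x = \frac{1}{2} and the lower (2k+1) factor (C = -3/5, x = 1/2) shifts a half-integer Pochhammer.
Adjacent-term ratio: r(k) = \frac{1}{2} * (k-\frac{1}{5}) (k+\frac{5}{2}) / [(k+\frac{3}{2}) (k+1)] - rational in k. x = \frac{1}{2}; t_0 = -\frac{3}{5}; negate the roots.


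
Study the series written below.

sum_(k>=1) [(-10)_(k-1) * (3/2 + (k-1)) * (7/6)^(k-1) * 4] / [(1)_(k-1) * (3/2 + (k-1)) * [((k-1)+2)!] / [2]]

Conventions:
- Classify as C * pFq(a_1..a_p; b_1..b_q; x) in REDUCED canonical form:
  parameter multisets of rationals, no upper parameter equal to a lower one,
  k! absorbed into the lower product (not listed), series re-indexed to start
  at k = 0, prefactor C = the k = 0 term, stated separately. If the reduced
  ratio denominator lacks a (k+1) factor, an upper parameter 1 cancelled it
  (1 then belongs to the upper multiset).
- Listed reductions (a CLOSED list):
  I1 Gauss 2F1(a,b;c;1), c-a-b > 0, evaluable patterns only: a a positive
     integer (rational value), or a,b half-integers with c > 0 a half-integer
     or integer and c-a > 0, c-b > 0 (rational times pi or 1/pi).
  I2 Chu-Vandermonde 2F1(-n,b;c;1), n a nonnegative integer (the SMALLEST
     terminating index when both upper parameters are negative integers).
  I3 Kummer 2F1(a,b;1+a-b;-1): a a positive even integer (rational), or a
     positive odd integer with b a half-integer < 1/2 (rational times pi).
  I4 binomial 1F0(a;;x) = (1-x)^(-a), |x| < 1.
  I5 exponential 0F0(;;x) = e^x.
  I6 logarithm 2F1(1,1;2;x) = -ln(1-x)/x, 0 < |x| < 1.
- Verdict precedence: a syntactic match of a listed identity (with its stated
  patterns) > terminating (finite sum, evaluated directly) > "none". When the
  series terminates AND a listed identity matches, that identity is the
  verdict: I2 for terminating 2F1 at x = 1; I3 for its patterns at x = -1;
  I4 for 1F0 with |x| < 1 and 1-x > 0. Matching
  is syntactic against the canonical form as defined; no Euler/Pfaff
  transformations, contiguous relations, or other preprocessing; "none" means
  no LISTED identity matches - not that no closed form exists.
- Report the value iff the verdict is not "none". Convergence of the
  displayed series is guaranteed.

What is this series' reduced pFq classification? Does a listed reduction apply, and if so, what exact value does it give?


This is 4 * 1F1(-10; 3; 7/6) in reduced canonical form. Verdict: terminating - upper parameter -10 makes this a finite sum (last index 10), evaluated exactly. Value: -148305317059673/517203483033600.

The tell: from the first term 4: the denominator's factorial ratio (prefactor 4) is a lower Pochhammer.
Term ratio: r(k) = (7/6) * (k-10) / [(k+3) (k+1)] - rational; roots negated = parameters, x = (7/6), C = 4.


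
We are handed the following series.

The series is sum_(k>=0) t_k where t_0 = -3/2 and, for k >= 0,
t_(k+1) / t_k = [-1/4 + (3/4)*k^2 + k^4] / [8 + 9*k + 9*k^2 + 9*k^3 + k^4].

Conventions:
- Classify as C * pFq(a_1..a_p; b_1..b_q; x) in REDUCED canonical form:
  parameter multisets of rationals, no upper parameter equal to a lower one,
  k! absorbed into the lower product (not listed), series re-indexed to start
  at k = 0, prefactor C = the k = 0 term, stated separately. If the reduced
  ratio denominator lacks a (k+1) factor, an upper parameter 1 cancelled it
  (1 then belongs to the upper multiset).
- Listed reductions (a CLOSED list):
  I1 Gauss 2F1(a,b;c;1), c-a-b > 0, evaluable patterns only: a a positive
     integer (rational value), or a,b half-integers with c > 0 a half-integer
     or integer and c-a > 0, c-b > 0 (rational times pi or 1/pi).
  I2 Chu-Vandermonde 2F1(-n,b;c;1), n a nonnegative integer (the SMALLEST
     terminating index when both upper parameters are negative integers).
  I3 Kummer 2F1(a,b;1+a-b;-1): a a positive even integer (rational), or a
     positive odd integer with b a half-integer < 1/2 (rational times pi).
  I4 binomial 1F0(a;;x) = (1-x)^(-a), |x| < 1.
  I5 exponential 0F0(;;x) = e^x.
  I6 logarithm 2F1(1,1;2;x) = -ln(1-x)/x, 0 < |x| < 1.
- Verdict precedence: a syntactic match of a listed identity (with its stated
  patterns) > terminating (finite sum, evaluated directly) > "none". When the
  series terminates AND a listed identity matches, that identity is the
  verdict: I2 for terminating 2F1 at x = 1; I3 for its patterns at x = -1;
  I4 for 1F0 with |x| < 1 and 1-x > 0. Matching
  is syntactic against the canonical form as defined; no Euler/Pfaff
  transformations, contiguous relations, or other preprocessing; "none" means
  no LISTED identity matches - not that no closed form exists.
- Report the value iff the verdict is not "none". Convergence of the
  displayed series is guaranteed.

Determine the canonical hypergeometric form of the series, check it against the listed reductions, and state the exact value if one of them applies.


Key observation: t_0 being -3/2, the expanded ratio factors over Q; C = -3/2, x = 1, roots give parameters.
Adjacent-term ratio: r(k) = 1 * (k-1/2) (k+1/2) / [(k+8) (k+1)] - poly over poly, x = 1 from leading terms; C = -3/2 at k = 0.

x = 1 here; the reduced form reads 2F1, upper {-1/2, 1/2}, lower {8}, C = -3/2. Verdict: the half-integer Gauss pattern (I1) matches (x = 1; upper {-1/2, 1/2} half-integers, c = 8 in the evaluable pattern). Hence: (-4194304/920205) / pi.


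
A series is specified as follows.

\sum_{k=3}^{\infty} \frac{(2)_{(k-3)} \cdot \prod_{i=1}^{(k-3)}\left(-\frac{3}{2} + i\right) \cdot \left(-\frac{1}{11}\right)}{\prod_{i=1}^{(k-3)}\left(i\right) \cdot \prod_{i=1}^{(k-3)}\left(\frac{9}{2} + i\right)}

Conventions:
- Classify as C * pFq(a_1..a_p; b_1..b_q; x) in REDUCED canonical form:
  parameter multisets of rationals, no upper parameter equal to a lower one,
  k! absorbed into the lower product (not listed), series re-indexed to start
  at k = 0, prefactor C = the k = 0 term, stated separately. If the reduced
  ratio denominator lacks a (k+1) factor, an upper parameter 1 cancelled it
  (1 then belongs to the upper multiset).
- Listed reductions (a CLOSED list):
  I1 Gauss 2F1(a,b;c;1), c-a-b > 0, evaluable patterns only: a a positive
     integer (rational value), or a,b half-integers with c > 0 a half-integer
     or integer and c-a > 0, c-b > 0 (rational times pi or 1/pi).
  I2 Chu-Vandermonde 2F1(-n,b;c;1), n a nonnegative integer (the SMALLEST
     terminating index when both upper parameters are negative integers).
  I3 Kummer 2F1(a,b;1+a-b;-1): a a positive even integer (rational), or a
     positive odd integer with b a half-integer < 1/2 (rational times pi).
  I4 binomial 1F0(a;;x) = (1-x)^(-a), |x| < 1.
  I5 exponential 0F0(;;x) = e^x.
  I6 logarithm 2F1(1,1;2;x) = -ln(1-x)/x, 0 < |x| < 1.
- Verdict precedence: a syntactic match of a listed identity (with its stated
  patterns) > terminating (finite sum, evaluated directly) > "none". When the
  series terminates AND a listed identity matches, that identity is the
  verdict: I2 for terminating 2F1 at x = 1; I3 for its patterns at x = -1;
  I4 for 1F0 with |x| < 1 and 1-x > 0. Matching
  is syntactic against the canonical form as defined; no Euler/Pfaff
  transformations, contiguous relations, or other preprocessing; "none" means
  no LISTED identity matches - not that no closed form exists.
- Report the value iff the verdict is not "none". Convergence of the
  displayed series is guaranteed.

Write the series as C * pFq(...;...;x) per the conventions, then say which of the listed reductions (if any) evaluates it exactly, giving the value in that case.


x = 1 here; the reduced form reads 2F1, upper {-\frac{1}{2}, 2}, lower {\frac{11}{2}}, C = -\frac{1}{11}. Verdict: Gauss's theorem (I1) fires (x = 1: the Gamma ratio telescopes since c-a-b = 4 > 0 and a = 2 in Z>0). Sum: -\frac{63}{880}.

First insight: t_0 = -\frac{1}{11} here, and the lower running product (prefactor -1/11) is a rising factorial.
Adjacent-term ratio: r(k) = 1 * (k-\frac{1}{2}) (k+2) / [(k+\frac{11}{2}) (k+1)] - poly over poly, x = 1 from leading terms; C = -\frac{1}{11} at k = 0.


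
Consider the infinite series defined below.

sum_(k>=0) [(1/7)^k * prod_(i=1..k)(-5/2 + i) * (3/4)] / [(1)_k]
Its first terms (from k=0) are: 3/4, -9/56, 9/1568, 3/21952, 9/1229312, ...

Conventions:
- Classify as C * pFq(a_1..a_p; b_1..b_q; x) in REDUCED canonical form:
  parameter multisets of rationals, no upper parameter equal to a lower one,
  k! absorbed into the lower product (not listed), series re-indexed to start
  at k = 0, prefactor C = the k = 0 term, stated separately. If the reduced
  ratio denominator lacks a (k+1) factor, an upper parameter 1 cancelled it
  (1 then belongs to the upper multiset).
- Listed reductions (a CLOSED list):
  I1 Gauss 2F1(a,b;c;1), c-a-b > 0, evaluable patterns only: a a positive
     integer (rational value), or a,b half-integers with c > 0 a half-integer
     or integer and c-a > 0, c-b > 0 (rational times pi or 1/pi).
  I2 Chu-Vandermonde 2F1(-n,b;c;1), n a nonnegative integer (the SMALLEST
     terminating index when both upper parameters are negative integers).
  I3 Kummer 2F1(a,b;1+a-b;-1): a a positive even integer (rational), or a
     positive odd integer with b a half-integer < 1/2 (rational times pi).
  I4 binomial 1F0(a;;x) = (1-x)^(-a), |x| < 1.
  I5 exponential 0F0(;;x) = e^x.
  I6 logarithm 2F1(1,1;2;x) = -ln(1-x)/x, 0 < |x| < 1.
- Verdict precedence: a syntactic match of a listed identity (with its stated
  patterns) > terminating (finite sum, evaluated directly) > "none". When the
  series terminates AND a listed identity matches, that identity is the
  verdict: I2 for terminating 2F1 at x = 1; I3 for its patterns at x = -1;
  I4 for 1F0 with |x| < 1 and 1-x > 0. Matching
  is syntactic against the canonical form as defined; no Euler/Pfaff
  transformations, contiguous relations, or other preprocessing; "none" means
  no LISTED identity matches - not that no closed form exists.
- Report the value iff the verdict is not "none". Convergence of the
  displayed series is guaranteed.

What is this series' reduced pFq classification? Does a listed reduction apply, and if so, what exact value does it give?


Classification (C = 3/4): 1F0 with upper {-3/2}, lower {-}, argument x = 1/7. Verdict at x = 1/7: the binomial series (I4) matches (the 1F0 binomial series: exponent 3/2, x = 1/7). Hence: (3/4) * (6/7)^(3/2).

The tell: t_0 being 3/4, the running product (C = 3/4, x = 1/7) telescopes to a rising factorial.
Ratio: r(k) = (1/7) * (k-3/2) / [(k+1)] - poly over poly, x = (1/7) from leading terms; C = 3/4 at k = 0.
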